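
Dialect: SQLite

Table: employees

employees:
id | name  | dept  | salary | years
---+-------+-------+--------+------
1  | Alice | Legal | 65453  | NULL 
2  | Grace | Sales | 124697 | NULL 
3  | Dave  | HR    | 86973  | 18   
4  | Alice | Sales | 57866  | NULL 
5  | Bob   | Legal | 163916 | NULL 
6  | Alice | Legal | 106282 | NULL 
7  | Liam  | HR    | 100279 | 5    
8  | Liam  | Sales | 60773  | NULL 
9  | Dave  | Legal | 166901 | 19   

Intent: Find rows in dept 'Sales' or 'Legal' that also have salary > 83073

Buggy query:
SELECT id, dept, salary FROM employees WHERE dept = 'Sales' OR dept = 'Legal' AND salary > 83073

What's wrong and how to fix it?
Bug: AND binds tighter than OR, so this parses as dept = 'Sales' OR (dept = 'Legal' AND salary > 83073)

Fix: Group the OR with parentheses (or use IN), then AND the threshold

Corrected query:
SELECT id, dept, salary FROM employees WHERE (dept = 'Sales' OR dept = 'Legal') AND salary > 83073

Result:
id | dept  | salary
---+-------+-------
2  | Sales | 124697
5  | Legal | 163916
6  | Legal | 106282
9  | Legal | 166901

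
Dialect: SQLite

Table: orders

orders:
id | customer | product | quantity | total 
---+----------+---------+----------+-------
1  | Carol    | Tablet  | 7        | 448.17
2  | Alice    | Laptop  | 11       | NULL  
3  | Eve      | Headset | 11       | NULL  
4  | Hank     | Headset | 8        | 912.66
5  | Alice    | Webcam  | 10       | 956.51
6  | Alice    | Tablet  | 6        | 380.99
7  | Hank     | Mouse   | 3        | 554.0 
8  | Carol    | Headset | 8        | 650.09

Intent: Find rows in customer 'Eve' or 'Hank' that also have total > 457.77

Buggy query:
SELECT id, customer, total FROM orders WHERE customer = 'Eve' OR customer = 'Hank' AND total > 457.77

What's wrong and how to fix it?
Bug: AND binds tighter than OR, so this parses as customer = 'Eve' OR (customer = 'Hank' AND total > 457.77)

Fix: Group the OR with parentheses (or use IN), then AND the threshold

Corrected query:
SELECT id, customer, total FROM orders WHERE (customer = 'Eve' OR customer = 'Hank') AND total > 457.77

Result:
id | customer | total 
---+----------+-------
4  | Hank     | 912.66
7  | Hank     | 554   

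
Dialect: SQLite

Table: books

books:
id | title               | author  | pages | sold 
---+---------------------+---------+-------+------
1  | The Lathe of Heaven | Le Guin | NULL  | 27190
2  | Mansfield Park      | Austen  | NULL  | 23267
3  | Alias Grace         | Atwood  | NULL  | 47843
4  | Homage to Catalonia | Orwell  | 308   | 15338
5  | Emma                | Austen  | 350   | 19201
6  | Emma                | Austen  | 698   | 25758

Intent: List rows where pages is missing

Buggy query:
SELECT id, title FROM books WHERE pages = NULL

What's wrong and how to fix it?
Bug: '= NULL' is always unknown in SQL three-valued logic, so no rows match

Fix: Replace '= NULL' with 'IS NULL'

Corrected query:
SELECT id, title FROM books WHERE pages IS NULL

Result:
id | title              
---+--------------------
1  | The Lathe of Heaven
2  | Mansfield Park     
3  | Alias Grace        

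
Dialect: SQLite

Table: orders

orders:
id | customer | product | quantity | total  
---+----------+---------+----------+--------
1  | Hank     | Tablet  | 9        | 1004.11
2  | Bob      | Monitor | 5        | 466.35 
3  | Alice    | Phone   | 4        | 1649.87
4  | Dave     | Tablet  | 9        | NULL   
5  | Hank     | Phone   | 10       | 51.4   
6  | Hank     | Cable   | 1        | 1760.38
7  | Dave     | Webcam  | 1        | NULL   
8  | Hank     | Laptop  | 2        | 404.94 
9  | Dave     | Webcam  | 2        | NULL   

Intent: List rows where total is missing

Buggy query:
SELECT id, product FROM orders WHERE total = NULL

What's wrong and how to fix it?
Bug: Comparing to NULL with '=' never matches; NULL = NULL is unknown, not true

Fix: Use IS NULL to test for NULL

Corrected query:
SELECT id, product FROM orders WHERE total IS NULL

Result:
id | product
---+--------
4  | Tablet 
7  | Webcam 
9  | Webcam 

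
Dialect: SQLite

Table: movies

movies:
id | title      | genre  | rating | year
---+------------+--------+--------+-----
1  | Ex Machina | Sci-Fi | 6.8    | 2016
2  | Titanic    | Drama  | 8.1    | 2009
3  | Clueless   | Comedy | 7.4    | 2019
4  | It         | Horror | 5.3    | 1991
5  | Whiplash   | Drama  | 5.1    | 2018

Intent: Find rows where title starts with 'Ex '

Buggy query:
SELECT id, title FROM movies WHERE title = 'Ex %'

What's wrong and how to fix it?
Bug: Wildcards only work with LIKE; '=' treats '%' as a literal character

Fix: Replace '=' with LIKE so 'Ex %' is treated as a pattern

Corrected query:
SELECT id, title FROM movies WHERE title LIKE 'Ex %'

Result:
id | title     
---+-----------
1  | Ex Machina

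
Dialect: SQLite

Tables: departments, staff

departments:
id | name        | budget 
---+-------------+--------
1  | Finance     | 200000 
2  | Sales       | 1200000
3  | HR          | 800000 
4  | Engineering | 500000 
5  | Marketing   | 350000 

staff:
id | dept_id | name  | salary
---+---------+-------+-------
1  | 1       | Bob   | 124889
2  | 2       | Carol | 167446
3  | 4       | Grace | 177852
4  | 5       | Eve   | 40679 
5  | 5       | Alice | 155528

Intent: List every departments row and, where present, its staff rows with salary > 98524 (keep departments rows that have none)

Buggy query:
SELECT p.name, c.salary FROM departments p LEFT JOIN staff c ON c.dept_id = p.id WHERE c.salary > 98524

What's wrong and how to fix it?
Bug: Filtering c.salary in WHERE discards the NULL rows produced by LEFT JOIN, turning it into an inner join

Fix: Move the right-table condition into the ON clause so unmatched parents are kept

Corrected query:
SELECT p.name, c.salary FROM departments p LEFT JOIN staff c ON c.dept_id = p.id AND c.salary > 98524

Result:
name        | salary
------------+-------
Finance     | 124889
Sales       | 167446
HR          | NULL  
Engineering | 177852
Marketing   | 155528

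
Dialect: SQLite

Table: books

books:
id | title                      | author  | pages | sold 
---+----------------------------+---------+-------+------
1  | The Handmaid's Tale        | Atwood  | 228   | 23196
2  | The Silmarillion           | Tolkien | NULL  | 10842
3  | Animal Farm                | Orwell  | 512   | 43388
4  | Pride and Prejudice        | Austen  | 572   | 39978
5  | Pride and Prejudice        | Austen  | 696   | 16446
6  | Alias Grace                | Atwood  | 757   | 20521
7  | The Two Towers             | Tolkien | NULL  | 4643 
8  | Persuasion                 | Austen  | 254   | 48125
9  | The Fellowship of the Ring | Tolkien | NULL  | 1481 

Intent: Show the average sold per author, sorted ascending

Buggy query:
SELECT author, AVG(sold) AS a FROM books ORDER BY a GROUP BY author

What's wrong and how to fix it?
Bug: ORDER BY appears before GROUP BY; SQL clause order requires GROUP BY first

Fix: Move ORDER BY to the end, after GROUP BY

Corrected query:
SELECT author, AVG(sold) AS a FROM books GROUP BY author ORDER BY a

Result:
author  | a           
--------+-------------
Tolkien | 5655.333333 
Atwood  | 21858.5     
Austen  | 34849.666667
Orwell  | 43388       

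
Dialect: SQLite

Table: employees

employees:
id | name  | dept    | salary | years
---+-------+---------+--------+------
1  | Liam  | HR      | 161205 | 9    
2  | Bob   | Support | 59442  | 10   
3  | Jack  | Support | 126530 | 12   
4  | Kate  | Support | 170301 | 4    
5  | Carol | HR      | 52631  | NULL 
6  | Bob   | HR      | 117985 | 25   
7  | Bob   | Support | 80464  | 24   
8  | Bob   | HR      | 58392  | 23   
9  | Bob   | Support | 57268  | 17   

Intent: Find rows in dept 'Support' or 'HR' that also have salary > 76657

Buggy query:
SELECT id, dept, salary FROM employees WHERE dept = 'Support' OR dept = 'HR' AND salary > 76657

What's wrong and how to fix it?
Bug: AND binds tighter than OR, so this parses as dept = 'Support' OR (dept = 'HR' AND salary > 76657)

Fix: Group the OR with parentheses (or use IN), then AND the threshold

Corrected query:
SELECT id, dept, salary FROM employees WHERE (dept = 'Support' OR dept = 'HR') AND salary > 76657

Result:
id | dept    | salary
---+---------+-------
1  | HR      | 161205
3  | Support | 126530
4  | Support | 170301
6  | HR      | 117985
7  | Support | 80464 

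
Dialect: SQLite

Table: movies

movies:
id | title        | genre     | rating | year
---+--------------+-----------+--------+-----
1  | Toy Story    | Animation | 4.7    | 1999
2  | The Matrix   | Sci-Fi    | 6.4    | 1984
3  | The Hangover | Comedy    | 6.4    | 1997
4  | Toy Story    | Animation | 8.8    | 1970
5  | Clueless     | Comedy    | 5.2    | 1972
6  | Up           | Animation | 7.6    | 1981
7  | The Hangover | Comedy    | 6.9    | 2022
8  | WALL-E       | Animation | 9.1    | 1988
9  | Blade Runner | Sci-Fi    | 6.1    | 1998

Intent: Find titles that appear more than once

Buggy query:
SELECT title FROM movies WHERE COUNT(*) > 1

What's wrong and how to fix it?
Bug: COUNT(*) is an aggregate and cannot be used in WHERE

Fix: Group first, then use HAVING for the count condition

Corrected query:
SELECT title FROM movies GROUP BY title HAVING COUNT(*) > 1

Result:
title       
------------
The Hangover
Toy Story   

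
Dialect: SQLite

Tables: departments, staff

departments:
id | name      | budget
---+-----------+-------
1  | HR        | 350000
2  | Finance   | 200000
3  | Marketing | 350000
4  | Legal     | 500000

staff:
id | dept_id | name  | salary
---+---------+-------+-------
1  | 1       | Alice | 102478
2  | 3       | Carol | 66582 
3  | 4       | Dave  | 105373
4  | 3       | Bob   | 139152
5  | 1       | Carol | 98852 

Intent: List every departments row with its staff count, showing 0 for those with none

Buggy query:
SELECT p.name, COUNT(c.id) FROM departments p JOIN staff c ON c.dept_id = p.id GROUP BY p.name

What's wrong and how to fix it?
Bug: INNER JOIN drops departments rows that have no matching staff rows

Fix: Use LEFT JOIN so parents without children still appear (COUNT(c.id) gives 0)

Corrected query:
SELECT p.name, COUNT(c.id) FROM departments p LEFT JOIN staff c ON c.dept_id = p.id GROUP BY p.name

Result:
name      | COUNT(c.id)
----------+------------
Finance   | 0          
HR        | 2          
Legal     | 1          
Marketing | 2          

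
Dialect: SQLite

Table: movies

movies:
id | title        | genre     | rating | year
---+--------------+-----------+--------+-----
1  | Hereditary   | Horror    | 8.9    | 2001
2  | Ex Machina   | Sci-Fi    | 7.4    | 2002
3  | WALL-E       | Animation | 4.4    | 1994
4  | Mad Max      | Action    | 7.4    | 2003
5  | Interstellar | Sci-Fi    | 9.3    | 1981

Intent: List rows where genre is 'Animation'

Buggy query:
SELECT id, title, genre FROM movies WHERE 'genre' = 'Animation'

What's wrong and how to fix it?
Bug: Single quotes denote string literals in SQL; the column name is being compared as a constant string

Fix: Remove the quotes around the column name (or use double quotes for an identifier)

Corrected query:
SELECT id, title, genre FROM movies WHERE genre = 'Animation'

Result:
id | title  | genre    
---+--------+----------
3  | WALL-E | Animation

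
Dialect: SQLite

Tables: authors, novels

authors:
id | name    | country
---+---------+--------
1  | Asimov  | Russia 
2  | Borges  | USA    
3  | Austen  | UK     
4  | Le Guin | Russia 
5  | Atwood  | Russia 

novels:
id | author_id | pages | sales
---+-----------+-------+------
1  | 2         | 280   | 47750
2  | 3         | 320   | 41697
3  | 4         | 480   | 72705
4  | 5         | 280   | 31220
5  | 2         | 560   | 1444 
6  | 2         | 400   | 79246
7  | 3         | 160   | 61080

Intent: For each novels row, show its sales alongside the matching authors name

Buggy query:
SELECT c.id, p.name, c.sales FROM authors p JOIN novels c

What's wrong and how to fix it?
Bug: JOIN with no ON clause produces a cartesian product; every novels row pairs with every authors row

Fix: Specify the join condition linking the foreign key to the parent id

Corrected query:
SELECT c.id, p.name, c.sales FROM authors p JOIN novels c ON c.author_id = p.id

Result:
id | name    | sales
---+---------+------
1  | Borges  | 47750
2  | Austen  | 41697
3  | Le Guin | 72705
4  | Atwood  | 31220
5  | Borges  | 1444 
6  | Borges  | 79246
7  | Austen  | 61080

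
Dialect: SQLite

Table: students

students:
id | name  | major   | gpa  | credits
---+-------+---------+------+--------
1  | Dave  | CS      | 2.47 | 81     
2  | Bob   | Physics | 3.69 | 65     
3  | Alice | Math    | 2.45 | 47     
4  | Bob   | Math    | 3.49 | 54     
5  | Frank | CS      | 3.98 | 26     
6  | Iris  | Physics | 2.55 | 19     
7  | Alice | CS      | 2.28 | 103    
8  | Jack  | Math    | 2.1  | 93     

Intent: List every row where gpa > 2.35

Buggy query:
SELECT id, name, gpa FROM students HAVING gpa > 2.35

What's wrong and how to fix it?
Bug: HAVING filters the output of aggregation, but this query has no GROUP BY and no aggregate functions, so SQLite rejects it (HAVING clause on a non-aggregate query); the condition here is per row

Fix: Replace HAVING with WHERE since the condition applies to individual rows

Corrected query:
SELECT id, name, gpa FROM students WHERE gpa > 2.35

Result:
id | name  | gpa 
---+-------+-----
1  | Dave  | 2.47
2  | Bob   | 3.69
3  | Alice | 2.45
4  | Bob   | 3.49
5  | Frank | 3.98
6  | Iris  | 2.55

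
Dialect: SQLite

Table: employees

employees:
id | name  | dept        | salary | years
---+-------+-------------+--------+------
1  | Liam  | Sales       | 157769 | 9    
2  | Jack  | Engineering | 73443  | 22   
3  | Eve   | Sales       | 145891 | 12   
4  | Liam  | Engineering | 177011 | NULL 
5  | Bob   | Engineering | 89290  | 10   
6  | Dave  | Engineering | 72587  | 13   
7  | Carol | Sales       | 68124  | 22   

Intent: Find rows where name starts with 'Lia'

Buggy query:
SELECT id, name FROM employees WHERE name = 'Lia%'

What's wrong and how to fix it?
Bug: '=' compares the literal string including the % character; pattern matching needs LIKE

Fix: Replace '=' with LIKE so 'Lia%' is treated as a pattern

Corrected query:
SELECT id, name FROM employees WHERE name LIKE 'Lia%'

Result:
id | name
---+-----
1  | Liam
4  | Liam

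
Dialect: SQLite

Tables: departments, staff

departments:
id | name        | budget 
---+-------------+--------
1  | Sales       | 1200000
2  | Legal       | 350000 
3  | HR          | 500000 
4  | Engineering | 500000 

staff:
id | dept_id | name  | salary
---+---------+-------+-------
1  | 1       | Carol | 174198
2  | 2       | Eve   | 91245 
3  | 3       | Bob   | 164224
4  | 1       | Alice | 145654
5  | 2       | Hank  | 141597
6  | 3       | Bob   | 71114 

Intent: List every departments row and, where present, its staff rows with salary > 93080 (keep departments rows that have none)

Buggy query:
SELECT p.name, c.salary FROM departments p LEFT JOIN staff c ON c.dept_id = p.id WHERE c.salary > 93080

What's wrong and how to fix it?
Bug: A WHERE condition on the right-hand table after LEFT JOIN drops unmatched parents

Fix: Put 'c.salary > 93080' in the JOIN's ON clause instead of WHERE

Corrected query:
SELECT p.name, c.salary FROM departments p LEFT JOIN staff c ON c.dept_id = p.id AND c.salary > 93080

Result:
name        | salary
------------+-------
Sales       | 145654
Sales       | 174198
Legal       | 141597
HR          | 164224
Engineering | NULL  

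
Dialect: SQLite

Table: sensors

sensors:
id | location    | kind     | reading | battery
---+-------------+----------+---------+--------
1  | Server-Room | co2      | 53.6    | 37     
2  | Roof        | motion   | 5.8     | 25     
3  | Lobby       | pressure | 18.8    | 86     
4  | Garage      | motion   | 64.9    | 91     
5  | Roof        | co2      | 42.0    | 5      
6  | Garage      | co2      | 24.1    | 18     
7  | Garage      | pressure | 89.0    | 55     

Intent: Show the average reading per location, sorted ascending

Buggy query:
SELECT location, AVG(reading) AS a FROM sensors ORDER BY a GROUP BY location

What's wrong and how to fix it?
Bug: GROUP BY must precede ORDER BY

Fix: Move ORDER BY to the end, after GROUP BY

Corrected query:
SELECT location, AVG(reading) AS a FROM sensors GROUP BY location ORDER BY a

Result:
location    | a        
------------+----------
Lobby       | 18.8     
Roof        | 23.9     
Server-Room | 53.6     
Garage      | 59.333333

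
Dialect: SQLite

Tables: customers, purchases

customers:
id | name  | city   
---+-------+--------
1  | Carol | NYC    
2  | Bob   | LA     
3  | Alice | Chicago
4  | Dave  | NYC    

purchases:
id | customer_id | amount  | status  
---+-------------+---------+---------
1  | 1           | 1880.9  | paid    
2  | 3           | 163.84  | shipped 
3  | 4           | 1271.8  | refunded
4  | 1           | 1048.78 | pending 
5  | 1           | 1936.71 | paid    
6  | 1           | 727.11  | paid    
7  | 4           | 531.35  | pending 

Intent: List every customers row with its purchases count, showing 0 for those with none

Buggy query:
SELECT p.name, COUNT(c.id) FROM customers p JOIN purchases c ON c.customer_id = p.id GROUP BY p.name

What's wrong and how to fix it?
Bug: An inner join excludes parents with zero children

Fix: Use LEFT JOIN so parents without children still appear (COUNT(c.id) gives 0)

Corrected query:
SELECT p.name, COUNT(c.id) FROM customers p LEFT JOIN purchases c ON c.customer_id = p.id GROUP BY p.name

Result:
name  | COUNT(c.id)
------+------------
Alice | 1          
Bob   | 0          
Carol | 4          
Dave  | 2          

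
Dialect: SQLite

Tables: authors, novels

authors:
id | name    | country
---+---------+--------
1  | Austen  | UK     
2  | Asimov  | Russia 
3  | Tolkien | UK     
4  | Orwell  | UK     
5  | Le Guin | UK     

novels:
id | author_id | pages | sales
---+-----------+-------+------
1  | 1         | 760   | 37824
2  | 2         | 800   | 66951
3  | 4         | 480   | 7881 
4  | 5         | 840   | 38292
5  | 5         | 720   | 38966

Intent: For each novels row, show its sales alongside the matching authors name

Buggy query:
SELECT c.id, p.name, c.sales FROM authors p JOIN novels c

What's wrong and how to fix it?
Bug: JOIN with no ON clause produces a cartesian product; every novels row pairs with every authors row

Fix: Specify the join condition linking the foreign key to the parent id

Corrected query:
SELECT c.id, p.name, c.sales FROM authors p JOIN novels c ON c.author_id = p.id

Result:
id | name    | sales
---+---------+------
1  | Austen  | 37824
2  | Asimov  | 66951
3  | Orwell  | 7881 
4  | Le Guin | 38292
5  | Le Guin | 38966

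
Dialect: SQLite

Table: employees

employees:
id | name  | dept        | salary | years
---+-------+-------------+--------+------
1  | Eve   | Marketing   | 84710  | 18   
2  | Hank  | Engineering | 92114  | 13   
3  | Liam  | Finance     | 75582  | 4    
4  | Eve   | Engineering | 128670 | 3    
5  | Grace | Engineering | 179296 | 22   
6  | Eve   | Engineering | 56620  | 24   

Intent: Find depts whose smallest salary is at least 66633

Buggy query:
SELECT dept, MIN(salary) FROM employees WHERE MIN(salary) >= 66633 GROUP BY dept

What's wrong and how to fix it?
Bug: Aggregates like MIN are computed per group after WHERE runs

Fix: Use HAVING for the per-group MIN condition

Corrected query:
SELECT dept, MIN(salary) FROM employees GROUP BY dept HAVING MIN(salary) >= 66633

Result:
dept      | MIN(salary)
----------+------------
Finance   | 75582      
Marketing | 84710      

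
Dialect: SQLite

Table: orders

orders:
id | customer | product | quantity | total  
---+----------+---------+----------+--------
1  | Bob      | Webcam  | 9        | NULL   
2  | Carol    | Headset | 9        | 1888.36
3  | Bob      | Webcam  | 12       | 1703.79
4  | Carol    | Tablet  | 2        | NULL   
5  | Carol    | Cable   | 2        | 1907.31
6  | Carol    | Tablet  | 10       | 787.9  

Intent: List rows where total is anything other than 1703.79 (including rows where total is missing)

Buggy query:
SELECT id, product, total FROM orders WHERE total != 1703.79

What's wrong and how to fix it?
Bug: Inequality against NULL is unknown, not true; rows with NULL are dropped

Fix: Add an explicit OR total IS NULL to include the missing-value rows

Corrected query:
SELECT id, product, total FROM orders WHERE total != 1703.79 OR total IS NULL

Result:
id | product | total  
---+---------+--------
1  | Webcam  | NULL   
2  | Headset | 1888.36
4  | Tablet  | NULL   
5  | Cable   | 1907.31
6  | Tablet  | 787.9  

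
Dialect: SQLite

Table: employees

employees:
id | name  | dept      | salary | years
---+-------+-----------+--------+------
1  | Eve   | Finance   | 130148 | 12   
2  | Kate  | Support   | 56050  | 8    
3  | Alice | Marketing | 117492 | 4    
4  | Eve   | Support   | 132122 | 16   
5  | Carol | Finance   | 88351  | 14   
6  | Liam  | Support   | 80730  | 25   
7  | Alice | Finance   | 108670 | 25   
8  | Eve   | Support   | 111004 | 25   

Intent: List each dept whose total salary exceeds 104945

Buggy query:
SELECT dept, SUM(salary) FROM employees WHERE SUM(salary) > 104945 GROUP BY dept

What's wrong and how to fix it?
Bug: Aggregate functions cannot appear in a WHERE clause

Fix: Use HAVING (which filters groups after aggregation) instead of WHERE

Corrected query:
SELECT dept, SUM(salary) FROM employees GROUP BY dept HAVING SUM(salary) > 104945

Result:
dept      | SUM(salary)
----------+------------
Finance   | 327169     
Marketing | 117492     
Support   | 379906     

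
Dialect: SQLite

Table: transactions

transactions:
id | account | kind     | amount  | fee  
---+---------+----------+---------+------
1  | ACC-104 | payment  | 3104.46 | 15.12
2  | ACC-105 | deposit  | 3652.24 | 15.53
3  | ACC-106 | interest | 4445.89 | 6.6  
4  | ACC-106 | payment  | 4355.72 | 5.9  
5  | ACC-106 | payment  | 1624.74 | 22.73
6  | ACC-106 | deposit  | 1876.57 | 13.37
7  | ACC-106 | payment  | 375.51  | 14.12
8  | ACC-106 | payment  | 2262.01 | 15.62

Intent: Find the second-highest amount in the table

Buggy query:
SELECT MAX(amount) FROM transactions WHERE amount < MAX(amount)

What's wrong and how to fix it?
Bug: MAX(amount) on the right of the comparison is an aggregate-in-WHERE error

Fix: Put the inner MAX in a scalar subquery

Corrected query:
SELECT MAX(amount) FROM transactions WHERE amount < (SELECT MAX(amount) FROM transactions)

Result:
MAX(amount)
-----------
4355.72    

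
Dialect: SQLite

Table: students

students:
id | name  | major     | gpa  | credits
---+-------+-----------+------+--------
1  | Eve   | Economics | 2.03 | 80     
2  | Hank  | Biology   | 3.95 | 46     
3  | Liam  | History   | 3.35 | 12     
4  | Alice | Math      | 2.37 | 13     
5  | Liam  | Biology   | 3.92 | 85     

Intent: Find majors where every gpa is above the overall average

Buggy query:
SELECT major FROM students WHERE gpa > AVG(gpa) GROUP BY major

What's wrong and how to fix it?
Bug: WHERE evaluates per row before aggregation, so AVG() is unavailable

Fix: Use a subquery for AVG and a HAVING MIN(...) filter so the condition holds for every row in the group

Corrected query:
SELECT major FROM students GROUP BY major HAVING MIN(gpa) > (SELECT AVG(gpa) FROM students)

Result:
major  
-------
Biology
History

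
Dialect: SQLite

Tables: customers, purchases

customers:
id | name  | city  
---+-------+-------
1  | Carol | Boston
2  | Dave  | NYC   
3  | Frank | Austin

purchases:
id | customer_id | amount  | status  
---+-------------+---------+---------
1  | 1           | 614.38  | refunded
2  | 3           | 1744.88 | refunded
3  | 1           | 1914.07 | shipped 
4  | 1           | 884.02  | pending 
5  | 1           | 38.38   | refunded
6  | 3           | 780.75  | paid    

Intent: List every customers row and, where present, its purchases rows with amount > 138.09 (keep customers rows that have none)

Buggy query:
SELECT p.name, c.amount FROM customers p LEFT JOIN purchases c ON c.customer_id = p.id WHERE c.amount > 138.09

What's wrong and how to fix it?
Bug: Filtering c.amount in WHERE discards the NULL rows produced by LEFT JOIN, turning it into an inner join

Fix: Put 'c.amount > 138.09' in the JOIN's ON clause instead of WHERE

Corrected query:
SELECT p.name, c.amount FROM customers p LEFT JOIN purchases c ON c.customer_id = p.id AND c.amount > 138.09

Result:
name  | amount 
------+--------
Carol | 614.38 
Carol | 884.02 
Carol | 1914.07
Dave  | NULL   
Frank | 780.75 
Frank | 1744.88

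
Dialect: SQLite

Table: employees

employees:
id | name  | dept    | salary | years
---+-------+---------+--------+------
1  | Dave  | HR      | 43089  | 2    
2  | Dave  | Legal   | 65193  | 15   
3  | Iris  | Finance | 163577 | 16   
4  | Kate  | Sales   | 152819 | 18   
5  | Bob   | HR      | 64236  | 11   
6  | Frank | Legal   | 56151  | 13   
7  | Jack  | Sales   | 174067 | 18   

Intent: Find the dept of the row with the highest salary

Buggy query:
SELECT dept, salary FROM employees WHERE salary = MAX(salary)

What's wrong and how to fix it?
Bug: WHERE is evaluated per row; an aggregate over the whole table isn't defined there

Fix: Use a subquery: WHERE salary = (SELECT MAX(salary) FROM employees)

Corrected query:
SELECT dept, salary FROM employees WHERE salary = (SELECT MAX(salary) FROM employees)

Result:
dept  | salary
------+-------
Sales | 174067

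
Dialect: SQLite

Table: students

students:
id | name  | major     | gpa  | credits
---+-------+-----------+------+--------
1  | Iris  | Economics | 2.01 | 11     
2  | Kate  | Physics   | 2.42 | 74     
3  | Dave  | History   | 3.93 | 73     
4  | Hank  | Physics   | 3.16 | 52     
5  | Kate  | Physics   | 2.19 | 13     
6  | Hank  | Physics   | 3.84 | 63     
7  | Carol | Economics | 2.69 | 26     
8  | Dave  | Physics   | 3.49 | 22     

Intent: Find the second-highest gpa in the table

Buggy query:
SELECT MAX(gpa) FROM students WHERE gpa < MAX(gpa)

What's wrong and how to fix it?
Bug: The inner MAX is an aggregate inside WHERE, which is not allowed

Fix: Put the inner MAX in a scalar subquery

Corrected query:
SELECT MAX(gpa) FROM students WHERE gpa < (SELECT MAX(gpa) FROM students)

Result:
MAX(gpa)
--------
3.84    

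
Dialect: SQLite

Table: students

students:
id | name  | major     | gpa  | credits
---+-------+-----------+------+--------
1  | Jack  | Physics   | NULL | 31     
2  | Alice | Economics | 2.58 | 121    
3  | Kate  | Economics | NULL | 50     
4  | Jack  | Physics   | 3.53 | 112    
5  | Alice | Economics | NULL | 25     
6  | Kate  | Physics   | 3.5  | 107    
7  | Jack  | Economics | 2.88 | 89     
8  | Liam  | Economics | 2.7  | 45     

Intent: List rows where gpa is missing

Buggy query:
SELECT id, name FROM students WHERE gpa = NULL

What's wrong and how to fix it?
Bug: Comparing to NULL with '=' never matches; NULL = NULL is unknown, not true

Fix: Replace '= NULL' with 'IS NULL'

Corrected query:
SELECT id, name FROM students WHERE gpa IS NULL

Result:
id | name 
---+------
1  | Jack 
3  | Kate 
5  | Alice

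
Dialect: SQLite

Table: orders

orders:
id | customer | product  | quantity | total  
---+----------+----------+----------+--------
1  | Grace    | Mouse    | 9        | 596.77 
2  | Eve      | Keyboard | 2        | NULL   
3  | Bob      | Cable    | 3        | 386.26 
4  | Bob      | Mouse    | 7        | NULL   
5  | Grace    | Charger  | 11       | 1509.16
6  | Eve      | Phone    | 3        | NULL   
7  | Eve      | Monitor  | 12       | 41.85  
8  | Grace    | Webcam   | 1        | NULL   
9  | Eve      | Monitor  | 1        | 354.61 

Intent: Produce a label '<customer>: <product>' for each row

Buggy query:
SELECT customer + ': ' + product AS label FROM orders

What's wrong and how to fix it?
Bug: SQLite uses || for string concatenation; + coerces text to numbers (yielding 0)

Fix: Use the || operator for string concatenation

Corrected query:
SELECT customer || ': ' || product AS label FROM orders

Result:
label         
--------------
Grace: Mouse  
Eve: Keyboard 
Bob: Cable    
Bob: Mouse    
Grace: Charger
Eve: Phone    
Eve: Monitor  
Grace: Webcam 
Eve: Monitor  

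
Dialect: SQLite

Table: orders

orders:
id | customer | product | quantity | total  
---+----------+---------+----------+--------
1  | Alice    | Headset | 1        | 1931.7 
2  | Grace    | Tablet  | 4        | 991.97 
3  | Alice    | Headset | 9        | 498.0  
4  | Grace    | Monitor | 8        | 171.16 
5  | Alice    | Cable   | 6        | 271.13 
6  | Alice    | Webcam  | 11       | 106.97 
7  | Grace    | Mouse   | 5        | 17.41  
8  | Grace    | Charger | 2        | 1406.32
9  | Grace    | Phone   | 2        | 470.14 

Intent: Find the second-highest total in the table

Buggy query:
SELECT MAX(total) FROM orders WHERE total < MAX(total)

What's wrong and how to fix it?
Bug: The inner MAX is an aggregate inside WHERE, which is not allowed

Fix: Compute the overall MAX in a subquery, then take MAX of rows below it

Corrected query:
SELECT MAX(total) FROM orders WHERE total < (SELECT MAX(total) FROM orders)

Result:
MAX(total)
----------
1406.32   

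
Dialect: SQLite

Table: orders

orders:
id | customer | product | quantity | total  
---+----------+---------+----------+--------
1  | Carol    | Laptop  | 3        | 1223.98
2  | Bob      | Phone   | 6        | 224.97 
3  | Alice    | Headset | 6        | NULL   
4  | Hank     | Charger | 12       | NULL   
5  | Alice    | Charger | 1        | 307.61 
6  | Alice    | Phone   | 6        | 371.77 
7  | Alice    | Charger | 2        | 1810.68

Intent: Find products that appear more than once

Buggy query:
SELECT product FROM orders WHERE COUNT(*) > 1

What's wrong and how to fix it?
Bug: COUNT(*) is an aggregate and cannot be used in WHERE

Fix: Group first, then use HAVING for the count condition

Corrected query:
SELECT product FROM orders GROUP BY product HAVING COUNT(*) > 1

Result:
product
-------
Charger
Phone  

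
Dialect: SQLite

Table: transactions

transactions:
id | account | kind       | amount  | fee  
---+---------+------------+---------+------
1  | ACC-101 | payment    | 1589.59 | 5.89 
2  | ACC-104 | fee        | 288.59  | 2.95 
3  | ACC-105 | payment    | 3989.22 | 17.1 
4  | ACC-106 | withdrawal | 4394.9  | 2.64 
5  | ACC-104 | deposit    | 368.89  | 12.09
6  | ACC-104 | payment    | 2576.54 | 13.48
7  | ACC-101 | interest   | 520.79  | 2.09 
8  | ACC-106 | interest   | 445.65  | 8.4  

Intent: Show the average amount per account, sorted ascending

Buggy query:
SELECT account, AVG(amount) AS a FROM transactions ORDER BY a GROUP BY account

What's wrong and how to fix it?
Bug: ORDER BY appears before GROUP BY; SQL clause order requires GROUP BY first

Fix: Move ORDER BY to the end, after GROUP BY

Corrected query:
SELECT account, AVG(amount) AS a FROM transactions GROUP BY account ORDER BY a

Result:
account | a          
--------+------------
ACC-101 | 1055.19    
ACC-104 | 1078.006667
ACC-106 | 2420.275   
ACC-105 | 3989.22    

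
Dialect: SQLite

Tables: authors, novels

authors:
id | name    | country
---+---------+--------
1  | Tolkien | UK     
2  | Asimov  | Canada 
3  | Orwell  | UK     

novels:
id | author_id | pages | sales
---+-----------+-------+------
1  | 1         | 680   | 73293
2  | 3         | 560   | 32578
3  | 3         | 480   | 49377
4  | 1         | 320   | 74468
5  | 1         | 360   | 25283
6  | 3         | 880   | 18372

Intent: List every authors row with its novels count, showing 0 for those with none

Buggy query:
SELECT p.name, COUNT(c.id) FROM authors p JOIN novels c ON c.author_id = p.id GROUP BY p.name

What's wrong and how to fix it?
Bug: INNER JOIN drops authors rows that have no matching novels rows

Fix: Switch to LEFT JOIN to retain unmatched parent rows

Corrected query:
SELECT p.name, COUNT(c.id) FROM authors p LEFT JOIN novels c ON c.author_id = p.id GROUP BY p.name

Result:
name    | COUNT(c.id)
--------+------------
Asimov  | 0          
Orwell  | 3          
Tolkien | 3          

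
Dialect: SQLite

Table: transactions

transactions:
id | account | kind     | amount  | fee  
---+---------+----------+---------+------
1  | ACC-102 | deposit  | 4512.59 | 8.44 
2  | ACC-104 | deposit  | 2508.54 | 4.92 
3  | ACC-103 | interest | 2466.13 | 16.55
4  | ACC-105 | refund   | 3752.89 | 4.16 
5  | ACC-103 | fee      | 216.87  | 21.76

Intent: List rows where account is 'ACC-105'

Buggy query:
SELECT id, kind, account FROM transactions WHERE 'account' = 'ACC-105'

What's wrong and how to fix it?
Bug: 'account' in single quotes is a string literal, not the column; the comparison is literal-vs-literal and never true

Fix: Remove the quotes around the column name (or use double quotes for an identifier)

Corrected query:
SELECT id, kind, account FROM transactions WHERE account = 'ACC-105'

Result:
id | kind   | account
---+--------+--------
4  | refund | ACC-105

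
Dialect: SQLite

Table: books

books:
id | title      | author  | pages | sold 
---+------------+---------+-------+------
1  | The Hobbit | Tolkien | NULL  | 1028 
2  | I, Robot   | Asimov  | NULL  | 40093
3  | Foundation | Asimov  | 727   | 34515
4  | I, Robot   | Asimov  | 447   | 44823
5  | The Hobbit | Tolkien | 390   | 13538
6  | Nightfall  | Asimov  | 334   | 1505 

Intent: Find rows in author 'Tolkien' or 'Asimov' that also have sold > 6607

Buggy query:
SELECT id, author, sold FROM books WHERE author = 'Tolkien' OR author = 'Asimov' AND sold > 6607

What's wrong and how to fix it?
Bug: AND binds tighter than OR, so this parses as author = 'Tolkien' OR (author = 'Asimov' AND sold > 6607)

Fix: Group the OR with parentheses (or use IN), then AND the threshold

Corrected query:
SELECT id, author, sold FROM books WHERE (author = 'Tolkien' OR author = 'Asimov') AND sold > 6607

Result:
id | author  | sold 
---+---------+------
2  | Asimov  | 40093
3  | Asimov  | 34515
4  | Asimov  | 44823
5  | Tolkien | 13538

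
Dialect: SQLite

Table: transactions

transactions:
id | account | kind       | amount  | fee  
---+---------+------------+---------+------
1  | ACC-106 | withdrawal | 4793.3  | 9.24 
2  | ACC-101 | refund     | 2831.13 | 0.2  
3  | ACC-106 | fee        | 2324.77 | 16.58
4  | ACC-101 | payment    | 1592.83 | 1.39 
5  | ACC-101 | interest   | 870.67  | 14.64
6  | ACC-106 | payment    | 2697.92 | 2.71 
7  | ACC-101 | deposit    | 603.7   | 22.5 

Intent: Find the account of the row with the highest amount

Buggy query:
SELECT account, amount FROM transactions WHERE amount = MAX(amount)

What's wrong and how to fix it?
Bug: MAX(amount) is an aggregate and cannot be used directly in WHERE

Fix: Wrap MAX in a scalar subquery so WHERE compares against a single value

Corrected query:
SELECT account, amount FROM transactions WHERE amount = (SELECT MAX(amount) FROM transactions)

Result:
account | amount
--------+-------
ACC-106 | 4793.3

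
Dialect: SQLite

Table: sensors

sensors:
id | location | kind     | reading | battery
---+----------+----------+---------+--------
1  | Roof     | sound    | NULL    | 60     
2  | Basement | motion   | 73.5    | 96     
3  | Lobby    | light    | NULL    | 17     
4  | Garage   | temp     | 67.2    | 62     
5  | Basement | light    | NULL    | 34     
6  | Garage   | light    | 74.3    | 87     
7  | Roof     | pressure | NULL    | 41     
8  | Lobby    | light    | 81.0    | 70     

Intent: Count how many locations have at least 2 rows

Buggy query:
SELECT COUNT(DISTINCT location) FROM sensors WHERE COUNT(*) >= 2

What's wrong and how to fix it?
Bug: WHERE filters individual rows, not groups, so a group-level COUNT is invalid there

Fix: Use a subquery that GROUPs and filters with HAVING, then count its rows

Corrected query:
SELECT COUNT(*) FROM (SELECT location FROM sensors GROUP BY location HAVING COUNT(*) >= 2)

Result:
COUNT(*)
--------
4       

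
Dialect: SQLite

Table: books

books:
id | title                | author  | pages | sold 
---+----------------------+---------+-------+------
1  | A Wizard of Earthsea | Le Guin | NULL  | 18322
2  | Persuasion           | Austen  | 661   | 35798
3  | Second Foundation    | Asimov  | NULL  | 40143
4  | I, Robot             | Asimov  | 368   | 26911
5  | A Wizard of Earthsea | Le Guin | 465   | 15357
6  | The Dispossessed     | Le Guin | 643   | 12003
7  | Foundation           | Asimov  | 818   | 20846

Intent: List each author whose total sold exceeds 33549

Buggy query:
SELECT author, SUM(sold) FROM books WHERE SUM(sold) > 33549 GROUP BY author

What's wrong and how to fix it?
Bug: WHERE runs before GROUP BY, so aggregates aren't available there

Fix: Move the aggregate condition to a HAVING clause

Corrected query:
SELECT author, SUM(sold) FROM books GROUP BY author HAVING SUM(sold) > 33549

Result:
author  | SUM(sold)
--------+----------
Asimov  | 87900    
Austen  | 35798    
Le Guin | 45682    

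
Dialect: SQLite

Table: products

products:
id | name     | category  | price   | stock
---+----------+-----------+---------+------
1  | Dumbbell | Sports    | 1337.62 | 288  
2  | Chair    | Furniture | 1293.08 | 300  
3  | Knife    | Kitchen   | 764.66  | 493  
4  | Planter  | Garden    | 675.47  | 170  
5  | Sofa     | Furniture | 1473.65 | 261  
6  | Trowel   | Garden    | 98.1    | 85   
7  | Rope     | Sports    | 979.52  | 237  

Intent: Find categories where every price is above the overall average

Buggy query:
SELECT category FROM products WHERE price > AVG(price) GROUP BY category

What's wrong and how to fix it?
Bug: AVG() is an aggregate; it can't sit directly in WHERE

Fix: Use a subquery for AVG and a HAVING MIN(...) filter so the condition holds for every row in the group

Corrected query:
SELECT category FROM products GROUP BY category HAVING MIN(price) > (SELECT AVG(price) FROM products)

Result:
category 
---------
Furniture
Sports   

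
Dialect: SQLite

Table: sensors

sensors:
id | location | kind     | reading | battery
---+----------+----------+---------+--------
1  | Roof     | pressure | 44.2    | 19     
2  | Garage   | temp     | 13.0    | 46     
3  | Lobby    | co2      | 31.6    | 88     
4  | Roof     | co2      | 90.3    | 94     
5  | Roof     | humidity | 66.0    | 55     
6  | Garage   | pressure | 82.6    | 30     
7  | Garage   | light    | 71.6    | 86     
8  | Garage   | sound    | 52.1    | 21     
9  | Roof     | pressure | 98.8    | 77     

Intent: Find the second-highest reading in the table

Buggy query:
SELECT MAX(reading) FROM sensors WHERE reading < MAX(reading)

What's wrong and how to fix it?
Bug: The inner MAX is an aggregate inside WHERE, which is not allowed

Fix: Put the inner MAX in a scalar subquery

Corrected query:
SELECT MAX(reading) FROM sensors WHERE reading < (SELECT MAX(reading) FROM sensors)

Result:
MAX(reading)
------------
90.3        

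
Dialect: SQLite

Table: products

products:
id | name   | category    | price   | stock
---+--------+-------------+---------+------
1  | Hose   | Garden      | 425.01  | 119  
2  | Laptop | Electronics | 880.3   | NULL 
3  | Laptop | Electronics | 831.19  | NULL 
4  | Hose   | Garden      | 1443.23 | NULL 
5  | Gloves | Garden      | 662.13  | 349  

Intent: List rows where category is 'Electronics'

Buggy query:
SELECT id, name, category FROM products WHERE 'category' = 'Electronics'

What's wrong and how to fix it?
Bug: 'category' in single quotes is a string literal, not the column; the comparison is literal-vs-literal and never true

Fix: Remove the quotes around the column name (or use double quotes for an identifier)

Corrected query:
SELECT id, name, category FROM products WHERE category = 'Electronics'

Result:
id | name   | category   
---+--------+------------
2  | Laptop | Electronics
3  | Laptop | Electronics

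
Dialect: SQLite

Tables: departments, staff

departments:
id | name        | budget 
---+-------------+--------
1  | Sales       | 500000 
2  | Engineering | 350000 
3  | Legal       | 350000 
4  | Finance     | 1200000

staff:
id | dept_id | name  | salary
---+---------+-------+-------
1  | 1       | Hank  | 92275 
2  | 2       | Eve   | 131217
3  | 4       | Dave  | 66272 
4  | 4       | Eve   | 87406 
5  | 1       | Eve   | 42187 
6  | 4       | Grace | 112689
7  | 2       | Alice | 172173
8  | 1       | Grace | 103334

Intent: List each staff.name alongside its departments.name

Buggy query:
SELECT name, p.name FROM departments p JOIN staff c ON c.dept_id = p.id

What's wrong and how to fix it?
Bug: Both tables have a 'name' column; the unqualified reference is ambiguous

Fix: Qualify the column with its table alias (c.name)

Corrected query:
SELECT c.name, p.name FROM departments p JOIN staff c ON c.dept_id = p.id

Result:
name  | name       
------+------------
Hank  | Sales      
Eve   | Engineering
Dave  | Finance    
Eve   | Finance    
Eve   | Sales      
Grace | Finance    
Alice | Engineering
Grace | Sales      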